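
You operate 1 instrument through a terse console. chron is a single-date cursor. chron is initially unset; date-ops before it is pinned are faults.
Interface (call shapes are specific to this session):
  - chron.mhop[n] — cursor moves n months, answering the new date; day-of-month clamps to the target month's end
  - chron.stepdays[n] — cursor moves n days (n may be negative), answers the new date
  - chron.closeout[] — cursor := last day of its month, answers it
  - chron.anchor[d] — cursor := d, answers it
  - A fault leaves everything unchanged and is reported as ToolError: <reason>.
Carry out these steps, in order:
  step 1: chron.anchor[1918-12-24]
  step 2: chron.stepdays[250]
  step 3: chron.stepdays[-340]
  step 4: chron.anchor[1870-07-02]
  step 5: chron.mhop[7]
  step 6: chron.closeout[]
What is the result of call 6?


·→ anchor(d='1918-12-24')
·← 1918-12-24
·→ stepdays(n='250')
·← 1919-08-31
·→ stepdays(n='-340')
·← 1918-09-25
·→ anchor(d='1870-07-02')
·← 1870-07-02
·→ mhop(n='7')
·← 1871-02-02
·→ closeout()
·← 1871-02-28

Answer: 1871-02-28


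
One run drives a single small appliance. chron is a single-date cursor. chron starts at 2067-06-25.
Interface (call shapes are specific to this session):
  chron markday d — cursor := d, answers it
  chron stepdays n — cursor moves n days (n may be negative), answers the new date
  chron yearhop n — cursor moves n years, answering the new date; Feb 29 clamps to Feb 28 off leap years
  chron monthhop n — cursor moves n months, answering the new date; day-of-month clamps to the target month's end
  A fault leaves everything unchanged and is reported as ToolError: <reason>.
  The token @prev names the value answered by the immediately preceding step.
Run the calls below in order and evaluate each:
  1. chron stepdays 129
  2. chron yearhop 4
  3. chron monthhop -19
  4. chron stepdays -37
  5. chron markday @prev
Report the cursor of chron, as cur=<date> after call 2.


>> chron stepdays(n=129)
<< 2067-11-01
>> chron yearhop(n=4)
<< 2071-11-01
>> chron monthhop(n=-19)
<< 2070-04-01
>> chron stepdays(n=-37)
<< 2070-02-23
>> chron markday(d=@prev)
<< 2070-02-23

Answer: cur=2071-11-01


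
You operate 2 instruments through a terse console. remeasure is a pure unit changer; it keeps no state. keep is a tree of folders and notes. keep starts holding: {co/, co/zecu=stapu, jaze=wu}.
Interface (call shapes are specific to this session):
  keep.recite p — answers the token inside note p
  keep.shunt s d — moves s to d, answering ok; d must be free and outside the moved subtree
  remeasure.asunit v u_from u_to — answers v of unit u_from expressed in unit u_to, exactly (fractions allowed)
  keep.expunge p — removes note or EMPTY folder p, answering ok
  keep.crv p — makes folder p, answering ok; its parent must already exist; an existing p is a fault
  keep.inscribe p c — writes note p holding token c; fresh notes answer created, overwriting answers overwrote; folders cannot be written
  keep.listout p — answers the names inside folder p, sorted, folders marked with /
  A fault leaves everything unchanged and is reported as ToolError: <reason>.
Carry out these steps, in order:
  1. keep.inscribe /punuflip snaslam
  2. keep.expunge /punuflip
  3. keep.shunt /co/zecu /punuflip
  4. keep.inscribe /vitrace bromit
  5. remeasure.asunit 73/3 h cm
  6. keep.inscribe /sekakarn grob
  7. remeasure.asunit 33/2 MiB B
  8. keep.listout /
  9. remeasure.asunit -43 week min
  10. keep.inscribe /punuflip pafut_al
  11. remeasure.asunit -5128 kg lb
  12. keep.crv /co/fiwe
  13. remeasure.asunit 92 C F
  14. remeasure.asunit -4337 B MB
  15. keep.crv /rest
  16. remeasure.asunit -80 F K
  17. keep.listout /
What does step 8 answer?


;; 1. keep.inscribe(p: /punuflip, c: snaslam) => created
;; 2. keep.expunge(p: /punuflip) => ok
;; 3. keep.shunt(s: /co/zecu, d: /punuflip) => ok
;; 4. keep.inscribe(p: /vitrace, c: bromit) => created
;; 5. remeasure.asunit(v: 73/3, u_from: h, u_to: cm) => ToolError: incompatible units
;; 6. keep.inscribe(p: /sekakarn, c: grob) => created
;; 7. remeasure.asunit(v: 33/2, u_from: MiB, u_to: B) => 17301504
;; 8. keep.listout(p: /) => [co/, jaze, punuflip, sekakarn, vitrace]
;; 9. remeasure.asunit(v: -43, u_from: week, u_to: min) => -433440
;; 10. keep.inscribe(p: /punuflip, c: pafut_al) => overwrote
;; 11. remeasure.asunit(v: -5128, u_from: kg, u_to: lb) => -512800000000/45359237
;; 12. keep.crv(p: /co/fiwe) => ok
;; 13. remeasure.asunit(v: 92, u_from: C, u_to: F) => 988/5
;; 14. remeasure.asunit(v: -4337, u_from: B, u_to: MB) => -4337/1000000
;; 15. keep.crv(p: /rest) => ok
;; 16. remeasure.asunit(v: -80, u_from: F, u_to: K) => 37967/180
;; 17. keep.listout(p: /) => [co/, jaze, punuflip, rest/, sekakarn, vitrace]

Answer: [co/, jaze, punuflip, sekakarn, vitrace]


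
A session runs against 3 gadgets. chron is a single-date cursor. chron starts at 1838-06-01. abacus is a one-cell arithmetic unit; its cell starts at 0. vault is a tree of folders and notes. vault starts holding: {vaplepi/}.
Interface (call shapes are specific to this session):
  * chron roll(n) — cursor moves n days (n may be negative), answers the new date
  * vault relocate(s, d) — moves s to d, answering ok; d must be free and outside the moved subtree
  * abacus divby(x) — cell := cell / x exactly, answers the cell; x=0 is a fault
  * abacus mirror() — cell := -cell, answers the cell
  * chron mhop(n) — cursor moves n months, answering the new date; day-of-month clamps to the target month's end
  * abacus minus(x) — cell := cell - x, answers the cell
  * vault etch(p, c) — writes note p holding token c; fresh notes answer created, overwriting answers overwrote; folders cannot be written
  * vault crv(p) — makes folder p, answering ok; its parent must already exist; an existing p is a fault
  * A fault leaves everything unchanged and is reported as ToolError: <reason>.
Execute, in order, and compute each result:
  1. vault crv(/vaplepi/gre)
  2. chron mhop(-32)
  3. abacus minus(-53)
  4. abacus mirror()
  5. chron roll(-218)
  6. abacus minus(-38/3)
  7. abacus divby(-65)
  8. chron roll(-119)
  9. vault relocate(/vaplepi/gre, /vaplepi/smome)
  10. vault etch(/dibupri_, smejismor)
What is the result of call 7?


Step: vault crv[p=/vaplepi/gre]
Result: ok
Step: chron mhop[n=-32]
Result: 1835-10-01
Step: abacus minus[x=-53]
Result: 53
Step: abacus mirror[]
Result: -53
Step: chron roll[n=-218]
Result: 1835-02-25
Step: abacus minus[x=-38/3]
Result: -121/3
Step: abacus divby[x=-65]
Result: 121/195
Step: chron roll[n=-119]
Result: 1834-10-29
Step: vault relocate[s=/vaplepi/gre; d=/vaplepi/smome]
Result: ok
Step: vault etch[p=/dibupri_; c=smejismor]
Result: created

Answer: 121/195


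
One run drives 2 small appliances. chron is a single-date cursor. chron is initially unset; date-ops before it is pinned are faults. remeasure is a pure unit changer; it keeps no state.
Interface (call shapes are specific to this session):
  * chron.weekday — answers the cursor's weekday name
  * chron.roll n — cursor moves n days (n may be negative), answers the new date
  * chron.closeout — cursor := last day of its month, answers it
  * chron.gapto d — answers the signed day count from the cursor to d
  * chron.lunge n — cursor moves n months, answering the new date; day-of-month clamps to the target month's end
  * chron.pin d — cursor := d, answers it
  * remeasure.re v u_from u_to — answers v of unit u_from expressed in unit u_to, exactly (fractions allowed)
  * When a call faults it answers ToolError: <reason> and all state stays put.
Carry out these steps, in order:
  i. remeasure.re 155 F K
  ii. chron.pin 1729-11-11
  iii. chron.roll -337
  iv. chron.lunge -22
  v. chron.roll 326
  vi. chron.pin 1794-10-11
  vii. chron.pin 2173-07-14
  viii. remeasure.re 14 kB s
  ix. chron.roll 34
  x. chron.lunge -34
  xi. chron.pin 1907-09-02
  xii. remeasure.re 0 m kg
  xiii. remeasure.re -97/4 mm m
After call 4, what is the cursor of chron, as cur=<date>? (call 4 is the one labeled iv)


Answer: cur=1727-02-09

Derivation:
>> re(v=155, u_from=F, u_to=K)
<< 20489/60
>> pin(d=1729-11-11)
<< 1729-11-11
>> roll(n=-337)
<< 1728-12-09
>> lunge(n=-22)
<< 1727-02-09
>> roll(n=326)
<< 1728-01-01
>> pin(d=1794-10-11)
<< 1794-10-11
>> pin(d=2173-07-14)
<< 2173-07-14
>> re(v=14, u_from=kB, u_to=s)
<< ToolError: incompatible units
>> roll(n=34)
<< 2173-08-17
>> lunge(n=-34)
<< 2170-10-17
>> pin(d=1907-09-02)
<< 1907-09-02
>> re(v=0, u_from=m, u_to=kg)
<< ToolError: incompatible units
>> re(v=-97/4, u_from=mm, u_to=m)
<< -97/4000


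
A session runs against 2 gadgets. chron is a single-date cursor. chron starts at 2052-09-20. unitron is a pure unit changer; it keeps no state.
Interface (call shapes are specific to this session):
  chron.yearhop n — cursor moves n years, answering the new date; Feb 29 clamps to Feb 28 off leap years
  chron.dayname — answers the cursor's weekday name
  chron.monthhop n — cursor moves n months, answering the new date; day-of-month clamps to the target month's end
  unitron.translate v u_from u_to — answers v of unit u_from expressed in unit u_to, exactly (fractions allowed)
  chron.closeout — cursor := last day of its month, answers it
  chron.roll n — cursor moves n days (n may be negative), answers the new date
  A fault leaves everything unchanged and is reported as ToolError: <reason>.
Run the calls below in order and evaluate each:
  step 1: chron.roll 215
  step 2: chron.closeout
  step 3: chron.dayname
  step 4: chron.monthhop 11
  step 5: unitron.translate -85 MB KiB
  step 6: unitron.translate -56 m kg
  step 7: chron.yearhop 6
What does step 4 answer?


Answer: 2054-03-30

Derivation:
CALL roll[n→215]
RET  2053-04-23
CALL closeout[]
RET  2053-04-30
CALL dayname[]
RET  Wednesday
CALL monthhop[n→11]
RET  2054-03-30
CALL translate[v→-85; u_from→MB; u_to→KiB]
RET  -1328125/16
CALL translate[v→-56; u_from→m; u_to→kg]
RET  ToolError: incompatible units
CALL yearhop[n→6]
RET  2060-03-30


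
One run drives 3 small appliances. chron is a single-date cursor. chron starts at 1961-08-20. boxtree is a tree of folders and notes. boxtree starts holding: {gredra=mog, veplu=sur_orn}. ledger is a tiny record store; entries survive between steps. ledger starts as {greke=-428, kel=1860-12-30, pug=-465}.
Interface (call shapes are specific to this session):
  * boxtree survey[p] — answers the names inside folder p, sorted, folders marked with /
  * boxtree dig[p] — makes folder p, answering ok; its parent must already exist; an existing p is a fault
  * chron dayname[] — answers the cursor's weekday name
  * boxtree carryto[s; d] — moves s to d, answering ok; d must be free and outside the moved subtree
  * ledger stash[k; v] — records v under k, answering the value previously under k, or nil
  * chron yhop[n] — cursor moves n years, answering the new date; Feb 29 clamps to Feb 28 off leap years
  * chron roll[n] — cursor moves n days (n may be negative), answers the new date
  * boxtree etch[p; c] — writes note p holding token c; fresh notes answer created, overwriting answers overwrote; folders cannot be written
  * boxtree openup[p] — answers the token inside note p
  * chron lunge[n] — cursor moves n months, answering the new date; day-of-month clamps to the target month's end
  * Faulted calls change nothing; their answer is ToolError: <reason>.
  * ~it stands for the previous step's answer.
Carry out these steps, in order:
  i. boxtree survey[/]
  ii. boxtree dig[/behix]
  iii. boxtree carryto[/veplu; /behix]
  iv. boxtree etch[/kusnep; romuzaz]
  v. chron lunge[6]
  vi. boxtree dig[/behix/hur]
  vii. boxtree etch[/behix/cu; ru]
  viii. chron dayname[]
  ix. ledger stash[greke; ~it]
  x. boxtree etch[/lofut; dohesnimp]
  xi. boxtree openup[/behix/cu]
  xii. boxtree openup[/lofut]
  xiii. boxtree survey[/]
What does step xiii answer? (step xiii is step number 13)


Answer: [behix/, gredra, kusnep, lofut, veplu]

Derivation:
I use boxtree survey(/), yielding [gredra, veplu].
Then boxtree dig(/behix): ok.
I use boxtree carryto(/veplu, /behix), → ToolError: exists.
I run boxtree etch(/kusnep, romuzaz), and observe created.
I call chron lunge(6): 1962-02-20.
I use boxtree dig(/behix/hur), and get ok.
Calling boxtree etch(/behix/cu, ru), → created.
I try chron dayname, and get Tuesday.
I try ledger stash(greke, ~it), — result: -428.
Then boxtree etch(/lofut, dohesnimp), — result: created.
I use boxtree openup(/behix/cu), yielding ru.
Now I run boxtree openup(/lofut), giving dohesnimp.
Using boxtree survey(/), which returns [behix/, gredra, kusnep, lofut, veplu].


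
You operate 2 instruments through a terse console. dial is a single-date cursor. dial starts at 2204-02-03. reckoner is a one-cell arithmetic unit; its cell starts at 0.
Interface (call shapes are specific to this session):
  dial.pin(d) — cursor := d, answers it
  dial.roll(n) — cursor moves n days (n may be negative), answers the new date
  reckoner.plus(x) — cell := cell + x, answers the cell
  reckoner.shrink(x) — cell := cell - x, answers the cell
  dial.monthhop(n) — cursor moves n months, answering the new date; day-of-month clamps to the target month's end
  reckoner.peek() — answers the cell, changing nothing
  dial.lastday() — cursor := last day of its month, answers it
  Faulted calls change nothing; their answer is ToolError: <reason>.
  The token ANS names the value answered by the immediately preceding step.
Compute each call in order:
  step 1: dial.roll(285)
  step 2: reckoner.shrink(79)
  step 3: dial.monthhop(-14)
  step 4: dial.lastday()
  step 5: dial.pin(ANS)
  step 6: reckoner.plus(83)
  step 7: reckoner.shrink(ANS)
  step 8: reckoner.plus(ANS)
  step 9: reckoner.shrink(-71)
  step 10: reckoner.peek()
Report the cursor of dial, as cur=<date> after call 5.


Do: roll[n→285]
See: 2204-11-14
Do: shrink[x→79]
See: -79
Do: monthhop[n→-14]
See: 2203-09-14
Do: lastday[]
See: 2203-09-30
Do: pin[d→ANS]
See: 2203-09-30
Do: plus[x→83]
See: 4
Do: shrink[x→ANS]
See: 0
Do: plus[x→ANS]
See: 0
Do: shrink[x→-71]
See: 71
Do: peek[]
See: 71

Answer: cur=2203-09-30


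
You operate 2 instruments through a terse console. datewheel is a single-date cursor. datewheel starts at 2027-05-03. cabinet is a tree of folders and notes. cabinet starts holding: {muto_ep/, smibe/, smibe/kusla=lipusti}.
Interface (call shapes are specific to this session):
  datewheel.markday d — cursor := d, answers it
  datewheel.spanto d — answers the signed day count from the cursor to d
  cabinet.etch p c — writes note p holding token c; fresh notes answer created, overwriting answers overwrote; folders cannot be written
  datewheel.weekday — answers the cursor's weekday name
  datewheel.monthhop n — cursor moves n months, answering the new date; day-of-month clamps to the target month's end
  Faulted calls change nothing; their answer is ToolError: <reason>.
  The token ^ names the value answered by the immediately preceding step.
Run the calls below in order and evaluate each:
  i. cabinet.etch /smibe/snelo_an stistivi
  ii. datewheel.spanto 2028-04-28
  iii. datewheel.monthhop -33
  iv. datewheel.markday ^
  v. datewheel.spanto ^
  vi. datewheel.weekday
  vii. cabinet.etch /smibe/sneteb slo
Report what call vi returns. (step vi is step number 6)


·→ cabinet.etch(p: /smibe/snelo_an, c: stistivi)
·← created
·→ datewheel.spanto(d: 2028-04-28)
·← 361
·→ datewheel.monthhop(n: -33)
·← 2024-08-03
·→ datewheel.markday(d: ^)
·← 2024-08-03
·→ datewheel.spanto(d: ^)
·← 0
·→ datewheel.weekday()
·← Saturday
·→ cabinet.etch(p: /smibe/sneteb, c: slo)
·← created

Answer: Saturday


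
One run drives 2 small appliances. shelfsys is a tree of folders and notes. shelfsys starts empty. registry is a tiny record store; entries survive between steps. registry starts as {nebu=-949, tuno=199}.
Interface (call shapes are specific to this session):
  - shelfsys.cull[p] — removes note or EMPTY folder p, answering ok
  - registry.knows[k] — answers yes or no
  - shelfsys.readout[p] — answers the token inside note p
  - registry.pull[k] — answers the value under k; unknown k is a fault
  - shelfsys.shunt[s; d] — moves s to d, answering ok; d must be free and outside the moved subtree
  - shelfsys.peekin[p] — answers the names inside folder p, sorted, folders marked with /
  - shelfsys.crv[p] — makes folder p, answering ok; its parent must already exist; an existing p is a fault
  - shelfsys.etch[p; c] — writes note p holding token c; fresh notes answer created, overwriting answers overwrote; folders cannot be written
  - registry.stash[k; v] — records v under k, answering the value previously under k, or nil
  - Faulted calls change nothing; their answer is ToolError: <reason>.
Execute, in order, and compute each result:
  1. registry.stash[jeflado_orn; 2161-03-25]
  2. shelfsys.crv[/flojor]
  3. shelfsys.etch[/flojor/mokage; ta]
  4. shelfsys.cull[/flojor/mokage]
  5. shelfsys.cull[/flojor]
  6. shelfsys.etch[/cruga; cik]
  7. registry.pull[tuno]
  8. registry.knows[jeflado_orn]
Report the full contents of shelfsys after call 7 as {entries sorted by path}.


Answer: {cruga=cik}

Derivation:
;; stash(k=jeflado_orn, v=2161-03-25) == nil
;; crv(p=/flojor) == ok
;; etch(p=/flojor/mokage, c=ta) == created
;; cull(p=/flojor/mokage) == ok
;; cull(p=/flojor) == ok
;; etch(p=/cruga, c=cik) == created
;; pull(k=tuno) == 199
;; knows(k=jeflado_orn) == yes


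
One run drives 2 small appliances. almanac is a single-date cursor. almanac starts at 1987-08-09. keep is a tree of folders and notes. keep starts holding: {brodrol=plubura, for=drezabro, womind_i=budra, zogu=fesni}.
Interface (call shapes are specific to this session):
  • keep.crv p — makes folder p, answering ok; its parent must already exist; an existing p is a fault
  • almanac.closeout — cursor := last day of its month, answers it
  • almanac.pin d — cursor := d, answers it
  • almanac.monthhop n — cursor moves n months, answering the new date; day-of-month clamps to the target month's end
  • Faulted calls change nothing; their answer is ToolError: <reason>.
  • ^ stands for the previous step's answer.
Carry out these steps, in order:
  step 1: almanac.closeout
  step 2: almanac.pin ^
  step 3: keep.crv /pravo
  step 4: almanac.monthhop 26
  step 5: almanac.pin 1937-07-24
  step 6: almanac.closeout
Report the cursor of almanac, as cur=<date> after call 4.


Answer: cur=1989-10-31

Derivation:
// 1. closeout() == 1987-08-31
// 2. pin(d='^') == 1987-08-31
// 3. crv(p='/pravo') == ok
// 4. monthhop(n='26') == 1989-10-31
// 5. pin(d='1937-07-24') == 1937-07-24
// 6. closeout() == 1937-07-31


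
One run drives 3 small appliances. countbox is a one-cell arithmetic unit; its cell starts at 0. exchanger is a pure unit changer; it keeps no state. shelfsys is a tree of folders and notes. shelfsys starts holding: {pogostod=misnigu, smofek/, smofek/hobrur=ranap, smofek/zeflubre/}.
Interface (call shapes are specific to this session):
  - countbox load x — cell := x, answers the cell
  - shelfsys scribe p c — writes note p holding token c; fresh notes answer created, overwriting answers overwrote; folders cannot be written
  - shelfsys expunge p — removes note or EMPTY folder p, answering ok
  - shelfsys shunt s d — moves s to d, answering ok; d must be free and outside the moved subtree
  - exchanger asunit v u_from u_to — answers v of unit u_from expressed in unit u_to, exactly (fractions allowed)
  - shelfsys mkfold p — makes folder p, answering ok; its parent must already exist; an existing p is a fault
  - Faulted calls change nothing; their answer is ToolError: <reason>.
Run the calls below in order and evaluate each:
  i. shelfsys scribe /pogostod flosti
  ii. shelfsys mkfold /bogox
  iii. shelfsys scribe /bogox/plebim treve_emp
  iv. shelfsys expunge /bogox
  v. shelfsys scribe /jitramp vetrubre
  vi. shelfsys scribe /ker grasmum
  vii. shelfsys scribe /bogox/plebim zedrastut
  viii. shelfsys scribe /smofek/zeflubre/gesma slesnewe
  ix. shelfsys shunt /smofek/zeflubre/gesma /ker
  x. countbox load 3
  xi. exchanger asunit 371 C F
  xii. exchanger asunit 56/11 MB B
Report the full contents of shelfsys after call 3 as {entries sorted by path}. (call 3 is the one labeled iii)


# 1. shelfsys scribe(p: /pogostod, c: flosti) : overwrote
# 2. shelfsys mkfold(p: /bogox) : ok
# 3. shelfsys scribe(p: /bogox/plebim, c: treve_emp) : created
# 4. shelfsys expunge(p: /bogox) : ToolError: not empty
# 5. shelfsys scribe(p: /jitramp, c: vetrubre) : created
# 6. shelfsys scribe(p: /ker, c: grasmum) : created
# 7. shelfsys scribe(p: /bogox/plebim, c: zedrastut) : overwrote
# 8. shelfsys scribe(p: /smofek/zeflubre/gesma, c: slesnewe) : created
# 9. shelfsys shunt(s: /smofek/zeflubre/gesma, d: /ker) : ToolError: exists
# 10. countbox load(x: 3) : 3
# 11. exchanger asunit(v: 371, u_from: C, u_to: F) : 3499/5
# 12. exchanger asunit(v: 56/11, u_from: MB, u_to: B) : 56000000/11

Answer: {bogox/, bogox/plebim=treve_emp, pogostod=flosti, smofek/, smofek/hobrur=ranap, smofek/zeflubre/}


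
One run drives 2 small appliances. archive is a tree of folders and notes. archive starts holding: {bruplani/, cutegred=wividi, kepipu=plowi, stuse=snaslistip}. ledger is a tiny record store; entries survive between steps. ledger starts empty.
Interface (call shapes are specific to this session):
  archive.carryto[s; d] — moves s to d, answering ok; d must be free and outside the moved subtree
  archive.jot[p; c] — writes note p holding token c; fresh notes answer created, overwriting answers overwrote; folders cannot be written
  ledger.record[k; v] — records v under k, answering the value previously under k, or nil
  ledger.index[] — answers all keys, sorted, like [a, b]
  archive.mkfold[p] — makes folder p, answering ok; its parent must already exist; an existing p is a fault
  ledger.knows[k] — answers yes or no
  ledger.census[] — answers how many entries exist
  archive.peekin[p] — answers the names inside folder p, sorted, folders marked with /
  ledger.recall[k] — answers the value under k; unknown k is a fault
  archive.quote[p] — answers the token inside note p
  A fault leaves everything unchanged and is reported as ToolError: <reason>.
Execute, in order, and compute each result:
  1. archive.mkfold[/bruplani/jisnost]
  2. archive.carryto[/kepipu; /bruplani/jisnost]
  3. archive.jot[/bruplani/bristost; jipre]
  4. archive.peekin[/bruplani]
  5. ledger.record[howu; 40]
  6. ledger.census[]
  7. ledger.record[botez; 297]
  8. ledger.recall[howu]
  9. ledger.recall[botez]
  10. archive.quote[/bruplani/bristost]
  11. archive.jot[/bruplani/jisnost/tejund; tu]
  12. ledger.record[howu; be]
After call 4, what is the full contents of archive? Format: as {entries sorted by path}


Answer: {bruplani/, bruplani/bristost=jipre, bruplani/jisnost/, cutegred=wividi, kepipu=plowi, stuse=snaslistip}

Derivation:
Using mkfold using p: /bruplani/jisnost, and see ok.
I run carryto using s: /kepipu, d: /bruplani/jisnost, which returns ToolError: exists.
I try jot using p: /bruplani/bristost, c: jipre, yielding created.
Calling peekin using p: /bruplani, → [bristost, jisnost/].
I run record using k: howu, v: 40, yielding nil.
I use census, and see 1.
Then record using k: botez, v: 297, and see nil.
Calling recall using k: howu, and get 40.
Then recall using k: botez, giving 297.
Now I run quote using p: /bruplani/bristost, and get jipre.
I run jot using p: /bruplani/jisnost/tejund, c: tu, yielding created.
Invoking record using k: howu, v: be, → 40.


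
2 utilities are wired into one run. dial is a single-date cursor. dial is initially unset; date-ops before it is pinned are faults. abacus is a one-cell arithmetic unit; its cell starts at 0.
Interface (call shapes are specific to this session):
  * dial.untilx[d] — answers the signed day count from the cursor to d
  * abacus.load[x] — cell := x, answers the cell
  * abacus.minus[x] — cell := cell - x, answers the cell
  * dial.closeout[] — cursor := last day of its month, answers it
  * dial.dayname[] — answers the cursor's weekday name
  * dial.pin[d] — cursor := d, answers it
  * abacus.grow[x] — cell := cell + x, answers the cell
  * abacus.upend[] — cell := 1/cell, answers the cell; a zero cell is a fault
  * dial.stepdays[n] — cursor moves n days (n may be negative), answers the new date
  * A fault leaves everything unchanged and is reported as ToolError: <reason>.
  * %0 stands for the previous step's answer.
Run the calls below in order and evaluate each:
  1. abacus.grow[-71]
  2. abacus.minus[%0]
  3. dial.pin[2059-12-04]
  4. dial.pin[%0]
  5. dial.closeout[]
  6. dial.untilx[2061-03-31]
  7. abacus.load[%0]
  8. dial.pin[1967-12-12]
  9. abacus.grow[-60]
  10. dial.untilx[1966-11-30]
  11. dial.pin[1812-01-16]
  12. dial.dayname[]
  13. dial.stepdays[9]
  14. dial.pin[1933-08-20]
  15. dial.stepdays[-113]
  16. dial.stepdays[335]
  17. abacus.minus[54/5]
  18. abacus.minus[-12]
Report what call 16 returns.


Then abacus.grow(x→-71), → -71.
I run abacus.minus(x→%0), — result: 0.
Next I call dial.pin(d→2059-12-04), — result: 2059-12-04.
Now I run dial.pin(d→%0), — result: 2059-12-04.
Next I call dial.closeout, yielding 2059-12-31.
Using dial.untilx(d→2061-03-31), and observe 456.
Using abacus.load(x→%0): 456.
Invoking dial.pin(d→1967-12-12), and observe 1967-12-12.
I try abacus.grow(x→-60), which returns 396.
I call dial.untilx(d→1966-11-30), yielding -377.
Invoking dial.pin(d→1812-01-16), giving 1812-01-16.
Then dial.dayname, → Thursday.
Next I call dial.stepdays(n→9): 1812-01-25.
Then dial.pin(d→1933-08-20), yielding 1933-08-20.
Calling dial.stepdays(n→-113), → 1933-04-29.
I run dial.stepdays(n→335), → 1934-03-30.
I run abacus.minus(x→54/5), — result: 1926/5.
Using abacus.minus(x→-12): 1986/5.

Answer: 1934-03-30


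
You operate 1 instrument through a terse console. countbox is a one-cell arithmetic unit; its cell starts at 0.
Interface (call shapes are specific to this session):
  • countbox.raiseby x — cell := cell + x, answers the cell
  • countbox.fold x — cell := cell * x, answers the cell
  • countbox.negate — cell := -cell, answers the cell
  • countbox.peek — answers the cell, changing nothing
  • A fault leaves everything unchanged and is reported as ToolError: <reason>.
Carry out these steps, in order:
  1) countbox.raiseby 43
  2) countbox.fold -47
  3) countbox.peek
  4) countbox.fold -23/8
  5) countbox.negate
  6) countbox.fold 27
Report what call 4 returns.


[in] raiseby x→43
:: 43
[in] fold x→-47
:: -2021
[in] peek
:: -2021
[in] fold x→-23/8
:: 46483/8
[in] negate
:: -46483/8
[in] fold x→27
:: -1255041/8

Answer: 46483/8


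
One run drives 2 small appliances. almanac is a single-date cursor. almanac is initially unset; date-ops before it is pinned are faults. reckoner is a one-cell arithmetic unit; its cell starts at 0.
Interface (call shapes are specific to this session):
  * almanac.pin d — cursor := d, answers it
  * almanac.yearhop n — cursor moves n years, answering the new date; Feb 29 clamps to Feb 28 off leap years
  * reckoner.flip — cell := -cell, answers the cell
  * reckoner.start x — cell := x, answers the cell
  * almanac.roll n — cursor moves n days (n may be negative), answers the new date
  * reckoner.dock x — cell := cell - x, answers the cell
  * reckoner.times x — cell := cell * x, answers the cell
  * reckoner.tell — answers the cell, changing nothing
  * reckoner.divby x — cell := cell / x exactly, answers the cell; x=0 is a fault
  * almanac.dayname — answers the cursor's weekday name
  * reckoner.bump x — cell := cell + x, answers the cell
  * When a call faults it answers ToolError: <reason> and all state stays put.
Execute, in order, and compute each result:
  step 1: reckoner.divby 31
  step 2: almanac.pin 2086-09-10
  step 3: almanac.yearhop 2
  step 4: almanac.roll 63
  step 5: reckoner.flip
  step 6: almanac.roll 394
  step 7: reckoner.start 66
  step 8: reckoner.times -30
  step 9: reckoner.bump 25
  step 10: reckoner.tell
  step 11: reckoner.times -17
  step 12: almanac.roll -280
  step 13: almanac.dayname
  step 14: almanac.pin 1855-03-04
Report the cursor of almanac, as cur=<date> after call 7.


% reckoner.divby(x: 31) : 0
% almanac.pin(d: 2086-09-10) : 2086-09-10
% almanac.yearhop(n: 2) : 2088-09-10
% almanac.roll(n: 63) : 2088-11-12
% reckoner.flip() : 0
% almanac.roll(n: 394) : 2089-12-11
% reckoner.start(x: 66) : 66
% reckoner.times(x: -30) : -1980
% reckoner.bump(x: 25) : -1955
% reckoner.tell() : -1955
% reckoner.times(x: -17) : 33235
% almanac.roll(n: -280) : 2089-03-06
% almanac.dayname() : Sunday
% almanac.pin(d: 1855-03-04) : 1855-03-04

Answer: cur=2089-12-11


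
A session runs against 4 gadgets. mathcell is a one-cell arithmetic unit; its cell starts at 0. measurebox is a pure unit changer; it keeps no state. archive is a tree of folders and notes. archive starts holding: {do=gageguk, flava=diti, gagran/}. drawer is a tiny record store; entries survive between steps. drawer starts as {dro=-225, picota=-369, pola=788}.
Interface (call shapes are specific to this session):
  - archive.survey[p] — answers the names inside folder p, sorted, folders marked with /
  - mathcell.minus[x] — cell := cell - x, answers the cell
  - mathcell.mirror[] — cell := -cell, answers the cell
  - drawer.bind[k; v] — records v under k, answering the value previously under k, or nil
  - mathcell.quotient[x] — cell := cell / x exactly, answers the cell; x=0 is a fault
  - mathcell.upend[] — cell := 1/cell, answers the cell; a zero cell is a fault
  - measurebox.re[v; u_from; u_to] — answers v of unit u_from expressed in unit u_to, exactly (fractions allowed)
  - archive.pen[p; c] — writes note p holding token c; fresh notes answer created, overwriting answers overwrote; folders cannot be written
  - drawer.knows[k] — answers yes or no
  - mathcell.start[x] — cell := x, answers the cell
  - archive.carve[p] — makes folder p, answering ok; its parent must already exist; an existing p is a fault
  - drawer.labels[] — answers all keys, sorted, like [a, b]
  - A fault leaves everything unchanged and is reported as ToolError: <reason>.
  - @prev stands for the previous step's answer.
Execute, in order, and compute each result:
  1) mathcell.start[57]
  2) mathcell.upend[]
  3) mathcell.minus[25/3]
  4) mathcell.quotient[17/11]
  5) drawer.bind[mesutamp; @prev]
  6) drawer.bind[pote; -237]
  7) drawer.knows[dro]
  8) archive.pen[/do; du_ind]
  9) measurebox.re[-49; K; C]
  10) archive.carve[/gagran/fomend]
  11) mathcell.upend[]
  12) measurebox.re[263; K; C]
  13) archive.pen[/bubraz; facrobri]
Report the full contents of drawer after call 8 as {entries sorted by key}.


I try mathcell.start on x='57', and observe 57.
I try mathcell.upend(): 1/57.
Calling mathcell.minus on x='25/3', and get -158/19.
Using mathcell.quotient on x='17/11', yielding -1738/323.
Now I run drawer.bind on k='mesutamp', v='@prev', which returns nil.
Using drawer.bind on k='pote', v='-237': nil.
Now I run drawer.knows on k='dro', which returns yes.
Now I run archive.pen on p='/do', c='du_ind', → overwrote.
Next I call measurebox.re on v='-49', u_from='K', u_to='C', — result: -6443/20.
I call archive.carve on p='/gagran/fomend': ok.
I try mathcell.upend, → -323/1738.
I use measurebox.re on v='263', u_from='K', u_to='C', giving -203/20.
I use archive.pen on p='/bubraz', c='facrobri', → created.

Answer: {dro=-225, mesutamp=-1738/323, picota=-369, pola=788, pote=-237}


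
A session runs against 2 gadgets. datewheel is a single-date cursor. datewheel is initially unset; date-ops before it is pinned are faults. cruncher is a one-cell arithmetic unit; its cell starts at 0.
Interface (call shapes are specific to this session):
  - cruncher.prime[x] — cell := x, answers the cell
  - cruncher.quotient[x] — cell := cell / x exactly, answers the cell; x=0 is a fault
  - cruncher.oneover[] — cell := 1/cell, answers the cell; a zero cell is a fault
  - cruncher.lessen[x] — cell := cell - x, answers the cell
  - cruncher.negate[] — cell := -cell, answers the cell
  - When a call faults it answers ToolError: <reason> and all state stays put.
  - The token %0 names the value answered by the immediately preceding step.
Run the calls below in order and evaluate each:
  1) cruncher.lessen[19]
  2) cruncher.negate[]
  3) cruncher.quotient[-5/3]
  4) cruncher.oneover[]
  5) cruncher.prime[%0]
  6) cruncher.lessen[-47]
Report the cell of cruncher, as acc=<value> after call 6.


>> cruncher.lessen(x→19)
<< -19
>> cruncher.negate()
<< 19
>> cruncher.quotient(x→-5/3)
<< -57/5
>> cruncher.oneover()
<< -5/57
>> cruncher.prime(x→%0)
<< -5/57
>> cruncher.lessen(x→-47)
<< 2674/57

Answer: acc=2674/57


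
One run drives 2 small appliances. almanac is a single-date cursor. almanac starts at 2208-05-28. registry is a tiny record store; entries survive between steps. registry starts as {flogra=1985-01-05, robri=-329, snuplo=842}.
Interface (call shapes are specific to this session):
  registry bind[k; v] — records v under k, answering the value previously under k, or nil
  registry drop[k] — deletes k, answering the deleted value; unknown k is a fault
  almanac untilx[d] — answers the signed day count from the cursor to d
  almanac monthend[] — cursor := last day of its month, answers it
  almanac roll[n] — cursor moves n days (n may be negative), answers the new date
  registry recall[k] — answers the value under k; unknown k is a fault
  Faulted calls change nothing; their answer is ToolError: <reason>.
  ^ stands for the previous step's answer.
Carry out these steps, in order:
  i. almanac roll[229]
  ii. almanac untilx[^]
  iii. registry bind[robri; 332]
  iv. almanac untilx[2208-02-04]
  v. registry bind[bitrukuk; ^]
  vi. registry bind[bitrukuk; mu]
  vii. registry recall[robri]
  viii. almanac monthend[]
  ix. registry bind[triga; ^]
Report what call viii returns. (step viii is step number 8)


# 1. almanac roll(229) ~> 2209-01-12
# 2. almanac untilx(^) ~> 0
# 3. registry bind(robri, 332) ~> -329
# 4. almanac untilx(2208-02-04) ~> -343
# 5. registry bind(bitrukuk, ^) ~> nil
# 6. registry bind(bitrukuk, mu) ~> -343
# 7. registry recall(robri) ~> 332
# 8. almanac monthend() ~> 2209-01-31
# 9. registry bind(triga, ^) ~> nil

Answer: 2209-01-31


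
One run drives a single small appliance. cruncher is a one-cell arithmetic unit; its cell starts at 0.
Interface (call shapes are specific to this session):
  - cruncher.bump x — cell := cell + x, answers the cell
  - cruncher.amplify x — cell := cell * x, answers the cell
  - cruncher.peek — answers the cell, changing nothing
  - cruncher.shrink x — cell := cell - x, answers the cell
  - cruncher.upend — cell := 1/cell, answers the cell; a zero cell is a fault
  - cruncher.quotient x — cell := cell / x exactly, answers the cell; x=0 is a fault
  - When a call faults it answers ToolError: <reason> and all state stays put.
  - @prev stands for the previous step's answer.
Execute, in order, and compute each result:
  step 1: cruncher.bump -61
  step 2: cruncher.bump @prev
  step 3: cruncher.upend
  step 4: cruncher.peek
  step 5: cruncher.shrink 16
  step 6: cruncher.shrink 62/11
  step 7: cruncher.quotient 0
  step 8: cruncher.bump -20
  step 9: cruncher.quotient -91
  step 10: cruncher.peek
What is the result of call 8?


Answer: -55887/1342

Derivation:
I try bump using x→-61, giving -61.
Calling bump using x→@prev, and observe -122.
Then upend: -1/122.
I try peek(), — result: -1/122.
Invoking shrink using x→16, and see -1953/122.
Invoking shrink using x→62/11, and observe -29047/1342.
Then quotient using x→0, which returns ToolError: division by zero.
I run bump using x→-20, and get -55887/1342.
Now I run quotient using x→-91, and get 4299/9394.
I invoke peek, yielding 4299/9394.


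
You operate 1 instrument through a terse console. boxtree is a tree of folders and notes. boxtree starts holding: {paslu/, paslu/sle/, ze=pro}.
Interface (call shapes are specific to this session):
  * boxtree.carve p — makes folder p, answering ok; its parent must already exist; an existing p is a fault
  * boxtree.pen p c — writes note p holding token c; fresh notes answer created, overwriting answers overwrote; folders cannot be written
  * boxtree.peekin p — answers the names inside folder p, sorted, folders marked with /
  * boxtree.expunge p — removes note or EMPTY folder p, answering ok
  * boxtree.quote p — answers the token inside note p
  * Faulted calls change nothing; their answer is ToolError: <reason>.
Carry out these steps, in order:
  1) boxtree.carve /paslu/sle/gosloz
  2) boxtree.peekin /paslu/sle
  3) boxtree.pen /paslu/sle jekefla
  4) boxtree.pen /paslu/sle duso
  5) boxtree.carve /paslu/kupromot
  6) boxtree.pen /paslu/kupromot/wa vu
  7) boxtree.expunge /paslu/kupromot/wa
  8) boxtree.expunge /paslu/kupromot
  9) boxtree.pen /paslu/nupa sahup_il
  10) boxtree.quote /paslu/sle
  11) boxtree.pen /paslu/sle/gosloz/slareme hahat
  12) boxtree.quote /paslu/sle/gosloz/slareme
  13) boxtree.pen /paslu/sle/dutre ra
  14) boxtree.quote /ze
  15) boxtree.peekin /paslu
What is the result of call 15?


>> carve(/paslu/sle/gosloz)
<< ok
>> peekin(/paslu/sle)
<< [gosloz/]
>> pen(/paslu/sle, jekefla)
<< ToolError: is a directory
>> pen(/paslu/sle, duso)
<< ToolError: is a directory
>> carve(/paslu/kupromot)
<< ok
>> pen(/paslu/kupromot/wa, vu)
<< created
>> expunge(/paslu/kupromot/wa)
<< ok
>> expunge(/paslu/kupromot)
<< ok
>> pen(/paslu/nupa, sahup_il)
<< created
>> quote(/paslu/sle)
<< ToolError: is a directory
>> pen(/paslu/sle/gosloz/slareme, hahat)
<< created
>> quote(/paslu/sle/gosloz/slareme)
<< hahat
>> pen(/paslu/sle/dutre, ra)
<< created
>> quote(/ze)
<< pro
>> peekin(/paslu)
<< [nupa, sle/]

Answer: [nupa, sle/]


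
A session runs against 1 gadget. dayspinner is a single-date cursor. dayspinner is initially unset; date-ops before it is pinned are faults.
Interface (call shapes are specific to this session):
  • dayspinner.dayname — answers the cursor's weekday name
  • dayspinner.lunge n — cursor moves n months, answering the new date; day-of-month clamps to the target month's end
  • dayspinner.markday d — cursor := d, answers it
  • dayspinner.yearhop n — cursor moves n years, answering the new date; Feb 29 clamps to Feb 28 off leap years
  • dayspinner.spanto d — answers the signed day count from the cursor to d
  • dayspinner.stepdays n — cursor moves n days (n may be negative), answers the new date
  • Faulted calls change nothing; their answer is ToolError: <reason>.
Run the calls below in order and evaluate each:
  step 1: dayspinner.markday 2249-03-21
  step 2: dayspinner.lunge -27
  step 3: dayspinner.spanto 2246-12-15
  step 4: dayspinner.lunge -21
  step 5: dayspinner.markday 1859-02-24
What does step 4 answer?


>> markday(2249-03-21)
<< 2249-03-21
>> lunge(-27)
<< 2246-12-21
>> spanto(2246-12-15)
<< -6
>> lunge(-21)
<< 2245-03-21
>> markday(1859-02-24)
<< 1859-02-24

Answer: 2245-03-21


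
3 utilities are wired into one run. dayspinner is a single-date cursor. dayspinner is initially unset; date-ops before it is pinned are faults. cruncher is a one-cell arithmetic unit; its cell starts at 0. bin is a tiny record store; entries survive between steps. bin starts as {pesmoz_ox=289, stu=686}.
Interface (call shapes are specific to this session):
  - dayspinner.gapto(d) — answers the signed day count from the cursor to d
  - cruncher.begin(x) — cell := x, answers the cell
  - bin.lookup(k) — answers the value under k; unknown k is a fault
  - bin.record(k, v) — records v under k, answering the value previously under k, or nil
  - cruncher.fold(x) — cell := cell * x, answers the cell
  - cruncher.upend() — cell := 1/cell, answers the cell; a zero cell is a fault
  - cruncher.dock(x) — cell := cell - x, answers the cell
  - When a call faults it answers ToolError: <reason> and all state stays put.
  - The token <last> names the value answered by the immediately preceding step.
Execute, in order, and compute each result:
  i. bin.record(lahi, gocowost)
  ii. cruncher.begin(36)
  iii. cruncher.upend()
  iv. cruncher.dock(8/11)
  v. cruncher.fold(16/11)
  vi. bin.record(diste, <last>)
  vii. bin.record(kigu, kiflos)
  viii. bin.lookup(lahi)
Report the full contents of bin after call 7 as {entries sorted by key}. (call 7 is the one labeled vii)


$ bin.record k=lahi v=gocowost
:: nil
$ cruncher.begin x=36
:: 36
$ cruncher.upend
:: 1/36
$ cruncher.dock x=8/11
:: -277/396
$ cruncher.fold x=16/11
:: -1108/1089
$ bin.record k=diste v=<last>
:: nil
$ bin.record k=kigu v=kiflos
:: nil
$ bin.lookup k=lahi
:: gocowost

Answer: {diste=-1108/1089, kigu=kiflos, lahi=gocowost, pesmoz_ox=289, stu=686}
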